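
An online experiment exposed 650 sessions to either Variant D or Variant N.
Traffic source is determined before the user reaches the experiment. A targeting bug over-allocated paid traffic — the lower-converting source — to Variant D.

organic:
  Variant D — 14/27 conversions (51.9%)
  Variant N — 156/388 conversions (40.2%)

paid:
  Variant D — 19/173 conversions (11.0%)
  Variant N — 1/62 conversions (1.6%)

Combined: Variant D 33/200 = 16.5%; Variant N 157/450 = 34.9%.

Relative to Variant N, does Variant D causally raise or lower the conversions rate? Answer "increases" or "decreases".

The stratified and pooled comparisons disagree (Variant D wins within each traffic source; Variant N wins overall), so the answer turns on the causal role of traffic source.
Traffic source is set before the variant has any effect — it is not caused by the variant — and it independently drives the outcome. That makes it a confounder, so the causal comparison is within traffic source levels.
Within each level — organic: 51.9% vs 40.2%; paid: 11.0% vs 1.6% — Variant D is higher every time.

increases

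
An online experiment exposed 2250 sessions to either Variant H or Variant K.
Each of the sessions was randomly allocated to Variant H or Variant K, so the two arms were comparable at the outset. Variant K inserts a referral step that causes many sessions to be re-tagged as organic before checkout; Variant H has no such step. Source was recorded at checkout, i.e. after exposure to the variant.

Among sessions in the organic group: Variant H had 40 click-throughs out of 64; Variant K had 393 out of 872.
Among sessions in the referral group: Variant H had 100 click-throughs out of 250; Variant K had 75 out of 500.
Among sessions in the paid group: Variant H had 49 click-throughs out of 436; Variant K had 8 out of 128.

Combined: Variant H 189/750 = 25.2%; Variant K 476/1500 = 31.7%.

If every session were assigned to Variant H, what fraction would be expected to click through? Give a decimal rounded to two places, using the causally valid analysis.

The stratified and pooled comparisons disagree (Variant H wins within each traffic source; Variant K wins overall), so the answer turns on the causal role of traffic source.
Because the variant influences traffic source, traffic source is a post-treatment mediator, not a confounder. Stratifying on it would bias the estimate; the causal effect is the crude pooled difference.
So P(outcome | do(Variant H)) is just the pooled rate for Variant H: 189/750 = 0.252.

0.25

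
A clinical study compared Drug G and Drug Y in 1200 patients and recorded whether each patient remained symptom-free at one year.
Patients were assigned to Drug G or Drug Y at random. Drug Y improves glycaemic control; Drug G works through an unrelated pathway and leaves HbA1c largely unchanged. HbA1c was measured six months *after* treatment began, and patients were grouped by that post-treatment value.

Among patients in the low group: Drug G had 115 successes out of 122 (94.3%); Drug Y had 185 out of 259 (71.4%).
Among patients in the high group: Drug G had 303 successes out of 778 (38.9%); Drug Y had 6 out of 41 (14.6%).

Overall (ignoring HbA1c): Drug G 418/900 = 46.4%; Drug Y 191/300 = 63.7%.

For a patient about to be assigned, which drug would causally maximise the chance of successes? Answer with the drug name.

Drug Y

Within every HbA1c level Drug G has the higher rate, yet pooled Drug Y does — Simpson's reversal.
HbA1c lies on the pathway drug → HbA1c → outcome, so adjusting for it blocks the indirect effect. For the total causal effect of drug, use the unadjusted pooled rates.
Pooled: Drug G 46.4% vs Drug Y 63.7%; Drug Y is higher overall.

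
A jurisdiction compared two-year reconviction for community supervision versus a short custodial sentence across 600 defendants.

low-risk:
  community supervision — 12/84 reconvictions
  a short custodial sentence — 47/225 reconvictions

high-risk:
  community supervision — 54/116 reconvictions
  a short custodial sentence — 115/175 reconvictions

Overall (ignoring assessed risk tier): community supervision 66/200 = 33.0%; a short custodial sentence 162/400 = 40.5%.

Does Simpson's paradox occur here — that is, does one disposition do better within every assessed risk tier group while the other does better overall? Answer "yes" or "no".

Within each assessed risk tier level (low-risk 14.3% vs 20.9%; high-risk 46.6% vs 65.7%), community supervision has the lower rate every time. Pooled: 33.0% vs 40.5% — community supervision has the lower rate overall. They agree.

no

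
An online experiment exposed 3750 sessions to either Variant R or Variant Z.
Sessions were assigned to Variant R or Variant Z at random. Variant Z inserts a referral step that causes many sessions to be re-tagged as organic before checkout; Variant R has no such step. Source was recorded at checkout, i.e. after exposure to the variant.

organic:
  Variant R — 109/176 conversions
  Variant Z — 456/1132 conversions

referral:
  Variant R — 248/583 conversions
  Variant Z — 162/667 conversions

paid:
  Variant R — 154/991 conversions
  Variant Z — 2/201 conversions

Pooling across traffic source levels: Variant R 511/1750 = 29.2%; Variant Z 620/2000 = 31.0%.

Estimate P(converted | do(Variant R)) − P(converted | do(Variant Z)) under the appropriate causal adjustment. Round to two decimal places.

Traffic source is recorded after the variant and is itself shifted by it — it sits on the causal path from variant to outcome. Conditioning on a mediator would strip out part of the effect we want; the pooled comparison gives the total causal effect.
The causal difference is the pooled difference: 0.292 − 0.310 = -0.018.

-0.02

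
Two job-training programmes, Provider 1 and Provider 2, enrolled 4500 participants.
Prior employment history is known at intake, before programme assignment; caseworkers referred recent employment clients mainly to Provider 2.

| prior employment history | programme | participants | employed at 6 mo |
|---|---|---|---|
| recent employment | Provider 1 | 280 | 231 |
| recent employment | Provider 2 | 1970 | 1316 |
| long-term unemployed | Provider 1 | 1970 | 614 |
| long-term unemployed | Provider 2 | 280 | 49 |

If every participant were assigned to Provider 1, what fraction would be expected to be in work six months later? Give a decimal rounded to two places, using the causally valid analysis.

The prior employment history-specific comparison favours Provider 1 throughout, but the pooled figures favour Provider 2. The question is whether to condition on prior employment history.
Prior employment history is set before the programme has any effect — it is not caused by the programme — and it independently drives the outcome. That makes it a confounder, so the causal comparison is within prior employment history levels.
Standardising Provider 1 to the population prior employment history mix: 0.500·231/280 + 0.500·614/1970 = 0.568.

0.57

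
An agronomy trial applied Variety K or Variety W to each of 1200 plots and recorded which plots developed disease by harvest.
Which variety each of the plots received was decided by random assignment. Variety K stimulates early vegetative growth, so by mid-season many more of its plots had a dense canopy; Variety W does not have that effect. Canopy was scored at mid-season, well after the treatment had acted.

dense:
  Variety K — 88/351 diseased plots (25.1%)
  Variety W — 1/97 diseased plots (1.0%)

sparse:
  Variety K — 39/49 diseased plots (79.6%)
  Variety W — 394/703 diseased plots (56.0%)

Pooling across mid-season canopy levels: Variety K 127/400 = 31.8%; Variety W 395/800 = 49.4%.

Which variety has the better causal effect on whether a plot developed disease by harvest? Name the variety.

Within every mid-season canopy level Variety W has the lower rate, yet pooled Variety K does — Simpson's reversal.
Mid-season canopy here is a post-treatment variable shaped by the variety; conditioning on it would introduce bias rather than remove it. The overall comparison is the causal one.
Pooled: Variety K 31.8% vs Variety W 49.4%; Variety K is lower overall.

Variety K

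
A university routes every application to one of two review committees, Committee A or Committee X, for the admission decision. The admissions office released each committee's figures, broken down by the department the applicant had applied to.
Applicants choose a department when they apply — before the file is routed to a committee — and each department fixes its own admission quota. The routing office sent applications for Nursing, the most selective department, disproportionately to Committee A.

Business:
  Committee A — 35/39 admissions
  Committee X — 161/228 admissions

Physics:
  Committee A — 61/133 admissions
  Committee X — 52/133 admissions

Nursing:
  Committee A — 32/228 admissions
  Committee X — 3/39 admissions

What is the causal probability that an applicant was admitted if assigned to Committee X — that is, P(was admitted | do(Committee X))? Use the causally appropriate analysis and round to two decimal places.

0.39

Within every department level Committee A has the higher rate, yet pooled Committee X does — Simpson's reversal.
Nothing the review committee does changes department; the imbalance is an allocation artefact. With department also predicting the outcome, the pooled figure is confounded, and the within-stratum comparison is the causal one.
Standardising Committee X to the population department mix: 0.334·161/228 + 0.333·52/133 + 0.334·3/39 = 0.391.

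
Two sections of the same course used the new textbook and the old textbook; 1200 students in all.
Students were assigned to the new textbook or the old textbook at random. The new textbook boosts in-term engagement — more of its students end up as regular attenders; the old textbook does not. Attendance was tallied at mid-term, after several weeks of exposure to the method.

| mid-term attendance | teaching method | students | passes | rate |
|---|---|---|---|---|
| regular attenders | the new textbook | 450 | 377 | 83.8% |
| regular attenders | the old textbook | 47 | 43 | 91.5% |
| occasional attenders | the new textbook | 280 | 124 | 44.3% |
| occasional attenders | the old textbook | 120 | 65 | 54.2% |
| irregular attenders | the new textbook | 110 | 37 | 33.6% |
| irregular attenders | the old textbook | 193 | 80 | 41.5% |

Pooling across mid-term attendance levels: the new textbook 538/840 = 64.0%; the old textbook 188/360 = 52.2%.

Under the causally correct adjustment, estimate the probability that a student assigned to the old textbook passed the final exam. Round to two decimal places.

0.52

The mid-term attendance-specific comparison favours the old textbook throughout, but the pooled figures favour the new textbook. The question is whether to condition on mid-term attendance.
Because the teaching method influences mid-term attendance, mid-term attendance is a post-treatment mediator, not a confounder. Stratifying on it would bias the estimate; the causal effect is the crude pooled difference.
So P(outcome | do(the old textbook)) is just the pooled rate for the old textbook: 188/360 = 0.522.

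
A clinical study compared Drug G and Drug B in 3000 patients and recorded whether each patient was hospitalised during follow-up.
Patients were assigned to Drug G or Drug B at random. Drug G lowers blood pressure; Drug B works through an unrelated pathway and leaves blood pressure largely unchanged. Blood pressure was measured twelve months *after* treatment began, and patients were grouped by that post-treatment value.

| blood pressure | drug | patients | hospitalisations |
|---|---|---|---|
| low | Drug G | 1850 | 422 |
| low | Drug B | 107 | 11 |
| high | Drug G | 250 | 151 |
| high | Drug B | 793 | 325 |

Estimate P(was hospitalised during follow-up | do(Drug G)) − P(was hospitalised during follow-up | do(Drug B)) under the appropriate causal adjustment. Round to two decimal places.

-0.10

Blood pressure is recorded after the drug and is itself shifted by it — it sits on the causal path from drug to outcome. Conditioning on a mediator would strip out part of the effect we want; the pooled comparison gives the total causal effect.
The causal difference is the pooled difference: 0.273 − 0.373 = -0.100.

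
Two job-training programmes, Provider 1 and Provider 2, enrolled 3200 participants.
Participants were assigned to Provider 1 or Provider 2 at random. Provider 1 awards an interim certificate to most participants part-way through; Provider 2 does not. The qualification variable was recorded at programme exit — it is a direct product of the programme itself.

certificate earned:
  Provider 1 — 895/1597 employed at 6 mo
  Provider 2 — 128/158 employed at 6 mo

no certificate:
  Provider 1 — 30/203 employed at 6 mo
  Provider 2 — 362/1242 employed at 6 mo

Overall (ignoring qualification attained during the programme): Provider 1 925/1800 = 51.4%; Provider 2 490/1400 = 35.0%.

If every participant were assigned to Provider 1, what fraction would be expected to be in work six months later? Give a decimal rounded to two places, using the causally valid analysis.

Within every qualification attained during the programme level Provider 2 has the higher rate, yet pooled Provider 1 does — Simpson's reversal.
Stratifying would compare programmes among participants the programmes themselves sorted into qualification attained during the programme groups — a form of selection on an intermediate. The unconditioned pooled rates give the total causal effect.
So P(outcome | do(Provider 1)) is just the pooled rate for Provider 1: 925/1800 = 0.514.

0.51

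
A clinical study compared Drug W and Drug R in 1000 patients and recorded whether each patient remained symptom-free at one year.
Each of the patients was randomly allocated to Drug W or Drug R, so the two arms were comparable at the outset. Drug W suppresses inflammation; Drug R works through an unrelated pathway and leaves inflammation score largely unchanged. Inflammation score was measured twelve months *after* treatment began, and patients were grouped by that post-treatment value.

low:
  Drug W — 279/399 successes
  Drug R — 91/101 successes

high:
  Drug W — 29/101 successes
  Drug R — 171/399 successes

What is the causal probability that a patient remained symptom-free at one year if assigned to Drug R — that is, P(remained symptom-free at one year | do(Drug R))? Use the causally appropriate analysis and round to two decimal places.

Stratifying would compare drugs among patients the drugs themselves sorted into inflammation score groups — a form of selection on an intermediate. The unconditioned pooled rates give the total causal effect.
So P(outcome | do(Drug R)) is just the pooled rate for Drug R: 262/500 = 0.524.

0.52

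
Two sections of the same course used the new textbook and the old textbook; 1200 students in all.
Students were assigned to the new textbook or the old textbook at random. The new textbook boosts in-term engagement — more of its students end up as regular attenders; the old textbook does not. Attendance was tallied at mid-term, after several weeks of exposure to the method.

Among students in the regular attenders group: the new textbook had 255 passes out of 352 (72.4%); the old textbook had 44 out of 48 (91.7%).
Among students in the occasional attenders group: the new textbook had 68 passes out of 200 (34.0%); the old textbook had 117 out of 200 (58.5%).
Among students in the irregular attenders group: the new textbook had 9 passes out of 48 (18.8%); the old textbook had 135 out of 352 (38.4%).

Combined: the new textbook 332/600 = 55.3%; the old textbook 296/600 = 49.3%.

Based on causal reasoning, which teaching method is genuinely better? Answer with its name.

Mid-term attendance is recorded after the teaching method and is itself shifted by it — it sits on the causal path from teaching method to outcome. Conditioning on a mediator would strip out part of the effect we want; the pooled comparison gives the total causal effect.
Pooled: the new textbook 55.3% vs the old textbook 49.3%; the new textbook is higher overall.

the new textbook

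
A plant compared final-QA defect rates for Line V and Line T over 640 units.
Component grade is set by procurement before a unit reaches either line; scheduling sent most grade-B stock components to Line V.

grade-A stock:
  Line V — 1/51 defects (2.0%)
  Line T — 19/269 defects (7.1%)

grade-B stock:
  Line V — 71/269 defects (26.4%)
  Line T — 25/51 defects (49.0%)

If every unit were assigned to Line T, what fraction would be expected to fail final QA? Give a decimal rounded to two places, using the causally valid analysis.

The imbalance in component grade arose from how units were allocated, not from anything the line did; and component grade independently affects the outcome. The pooled gap is confounded — condition on component grade.
Standardising Line T to the population component grade mix: 0.500·19/269 + 0.500·25/51 = 0.280.

0.28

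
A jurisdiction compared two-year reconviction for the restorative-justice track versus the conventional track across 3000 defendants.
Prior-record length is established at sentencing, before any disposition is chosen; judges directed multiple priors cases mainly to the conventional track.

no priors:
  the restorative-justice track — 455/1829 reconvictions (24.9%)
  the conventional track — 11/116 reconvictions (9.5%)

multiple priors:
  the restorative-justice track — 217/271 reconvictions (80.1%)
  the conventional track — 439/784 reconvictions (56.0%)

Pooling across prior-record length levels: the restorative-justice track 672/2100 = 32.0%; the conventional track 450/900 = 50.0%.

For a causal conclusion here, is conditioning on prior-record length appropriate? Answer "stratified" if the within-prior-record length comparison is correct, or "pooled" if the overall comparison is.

Prior-record length satisfies the back-door criterion: it is not a descendant of the disposition, and it blocks the spurious path from disposition to outcome. Adjusting for it (i.e., using the within-prior-record length rates) gives the causal effect.
Within each level — no priors: 24.9% vs 9.5%; multiple priors: 80.1% vs 56.0% — the conventional track is lower every time.

stratified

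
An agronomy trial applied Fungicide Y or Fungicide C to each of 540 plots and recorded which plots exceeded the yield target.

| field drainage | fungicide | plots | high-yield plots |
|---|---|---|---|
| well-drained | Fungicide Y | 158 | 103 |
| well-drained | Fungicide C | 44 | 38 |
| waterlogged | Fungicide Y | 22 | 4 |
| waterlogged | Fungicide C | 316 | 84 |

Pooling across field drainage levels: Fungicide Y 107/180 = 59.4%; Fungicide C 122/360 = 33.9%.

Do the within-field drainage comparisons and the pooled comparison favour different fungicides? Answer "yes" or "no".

yes

Within each field drainage level (well-drained 65.2% vs 86.4%; waterlogged 18.2% vs 26.6%), Fungicide C has the higher rate every time. Pooled: 59.4% vs 33.9% — Fungicide Y has the higher rate overall. The two comparisons disagree.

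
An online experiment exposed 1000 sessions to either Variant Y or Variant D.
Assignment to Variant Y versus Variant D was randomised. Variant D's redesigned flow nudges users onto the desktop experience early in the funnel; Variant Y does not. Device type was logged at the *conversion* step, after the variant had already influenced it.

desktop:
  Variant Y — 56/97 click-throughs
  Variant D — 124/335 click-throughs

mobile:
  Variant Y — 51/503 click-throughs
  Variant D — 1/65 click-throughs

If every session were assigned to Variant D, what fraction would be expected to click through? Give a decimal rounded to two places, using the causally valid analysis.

Device type is downstream of the variant. One should not condition on a consequence of treatment, so the overall rates are the right comparison.
So P(outcome | do(Variant D)) is just the pooled rate for Variant D: 125/400 = 0.312.

0.31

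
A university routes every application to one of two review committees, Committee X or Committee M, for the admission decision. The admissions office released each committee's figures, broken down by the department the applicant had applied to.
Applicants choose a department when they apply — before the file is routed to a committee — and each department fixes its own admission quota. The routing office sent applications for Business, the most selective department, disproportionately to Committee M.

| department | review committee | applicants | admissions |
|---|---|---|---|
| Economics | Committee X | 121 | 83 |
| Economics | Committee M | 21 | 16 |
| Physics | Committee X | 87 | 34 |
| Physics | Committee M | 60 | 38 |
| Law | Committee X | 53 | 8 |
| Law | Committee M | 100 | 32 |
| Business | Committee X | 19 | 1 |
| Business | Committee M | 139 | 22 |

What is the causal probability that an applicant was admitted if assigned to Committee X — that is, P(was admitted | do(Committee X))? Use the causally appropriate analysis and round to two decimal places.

0.31

Since department is a pre-existing factor (not a product of the review committee) and it affects the outcome on its own, it is a confounder. The stratified rates, not the pooled rate, identify the causal effect.
Standardising Committee X to the population department mix: 0.237·83/121 + 0.245·34/87 + 0.255·8/53 + 0.263·1/19 = 0.310.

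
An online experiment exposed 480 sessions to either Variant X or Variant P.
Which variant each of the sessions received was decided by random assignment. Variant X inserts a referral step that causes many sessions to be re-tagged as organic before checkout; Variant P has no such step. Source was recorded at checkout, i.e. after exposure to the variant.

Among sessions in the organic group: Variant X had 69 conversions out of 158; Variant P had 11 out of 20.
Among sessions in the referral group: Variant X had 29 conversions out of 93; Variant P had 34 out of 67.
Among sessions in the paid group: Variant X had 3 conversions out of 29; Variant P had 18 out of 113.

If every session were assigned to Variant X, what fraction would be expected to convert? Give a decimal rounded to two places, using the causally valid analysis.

Stratifying would compare variants among sessions the variants themselves sorted into traffic source groups — a form of selection on an intermediate. The unconditioned pooled rates give the total causal effect.
So P(outcome | do(Variant X)) is just the pooled rate for Variant X: 101/280 = 0.361.

0.36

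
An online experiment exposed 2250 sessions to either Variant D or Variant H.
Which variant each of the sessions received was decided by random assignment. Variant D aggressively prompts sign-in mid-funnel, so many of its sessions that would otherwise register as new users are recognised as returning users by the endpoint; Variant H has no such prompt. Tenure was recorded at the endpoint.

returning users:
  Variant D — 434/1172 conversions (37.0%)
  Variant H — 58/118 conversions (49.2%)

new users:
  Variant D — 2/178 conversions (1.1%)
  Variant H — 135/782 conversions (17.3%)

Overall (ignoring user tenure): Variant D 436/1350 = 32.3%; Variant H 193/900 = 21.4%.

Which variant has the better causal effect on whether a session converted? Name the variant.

Within every user tenure level Variant H has the higher rate, yet pooled Variant D does — Simpson's reversal.
User tenure is downstream of the variant. One should not condition on a consequence of treatment, so the overall rates are the right comparison.
Pooled: Variant D 32.3% vs Variant H 21.4%; Variant D is higher overall.

Variant D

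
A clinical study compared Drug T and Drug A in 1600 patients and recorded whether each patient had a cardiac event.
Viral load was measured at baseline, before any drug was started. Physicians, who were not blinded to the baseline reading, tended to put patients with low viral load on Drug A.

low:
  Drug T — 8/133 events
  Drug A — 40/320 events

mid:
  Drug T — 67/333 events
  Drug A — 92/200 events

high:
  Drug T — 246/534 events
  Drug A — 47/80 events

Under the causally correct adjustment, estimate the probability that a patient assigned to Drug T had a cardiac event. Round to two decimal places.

The imbalance in viral load arose from how patients were allocated, not from anything the drug did; and viral load independently affects the outcome. The pooled gap is confounded — condition on viral load.
Standardising Drug T to the population viral load mix: 0.283·8/133 + 0.333·67/333 + 0.384·246/534 = 0.261.

0.26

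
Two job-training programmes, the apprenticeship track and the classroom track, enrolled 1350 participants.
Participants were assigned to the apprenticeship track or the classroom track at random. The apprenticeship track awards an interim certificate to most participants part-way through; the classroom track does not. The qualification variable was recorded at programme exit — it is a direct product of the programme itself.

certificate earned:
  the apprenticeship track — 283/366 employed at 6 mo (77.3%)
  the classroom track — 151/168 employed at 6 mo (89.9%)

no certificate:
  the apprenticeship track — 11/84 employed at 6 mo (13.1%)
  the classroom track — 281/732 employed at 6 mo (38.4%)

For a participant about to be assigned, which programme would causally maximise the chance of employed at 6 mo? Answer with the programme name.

the apprenticeship track

Stratifying would compare programmes among participants the programmes themselves sorted into qualification attained during the programme groups — a form of selection on an intermediate. The unconditioned pooled rates give the total causal effect.
Pooled: the apprenticeship track 65.3% vs the classroom track 48.0%; the apprenticeship track is higher overall.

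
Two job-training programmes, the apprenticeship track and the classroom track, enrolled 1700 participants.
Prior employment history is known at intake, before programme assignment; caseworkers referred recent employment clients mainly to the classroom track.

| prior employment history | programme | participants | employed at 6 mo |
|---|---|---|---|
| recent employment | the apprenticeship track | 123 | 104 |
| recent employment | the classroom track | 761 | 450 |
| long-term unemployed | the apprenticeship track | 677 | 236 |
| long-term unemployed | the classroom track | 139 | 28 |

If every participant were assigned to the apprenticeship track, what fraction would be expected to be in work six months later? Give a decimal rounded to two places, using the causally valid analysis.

0.61

the apprenticeship track is higher inside every prior employment history stratum but the classroom track is higher in aggregate. Whether to stratify depends on how prior employment history relates to the programme.
Prior employment history is set before the programme has any effect — it is not caused by the programme — and it independently drives the outcome. That makes it a confounder, so the causal comparison is within prior employment history levels.
Standardising the apprenticeship track to the population prior employment history mix: 0.520·104/123 + 0.480·236/677 = 0.607.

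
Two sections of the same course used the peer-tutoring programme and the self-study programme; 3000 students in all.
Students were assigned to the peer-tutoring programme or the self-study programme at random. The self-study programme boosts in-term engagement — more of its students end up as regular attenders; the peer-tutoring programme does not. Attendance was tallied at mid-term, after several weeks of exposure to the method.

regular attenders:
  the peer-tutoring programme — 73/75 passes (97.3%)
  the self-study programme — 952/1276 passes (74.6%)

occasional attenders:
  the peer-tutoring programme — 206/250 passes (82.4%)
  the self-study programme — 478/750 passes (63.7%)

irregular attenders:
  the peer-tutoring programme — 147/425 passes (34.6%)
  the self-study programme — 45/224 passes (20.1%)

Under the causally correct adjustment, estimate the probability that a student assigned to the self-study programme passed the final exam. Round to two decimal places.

0.66

Within every mid-term attendance level the peer-tutoring programme has the higher rate, yet pooled the self-study programme does — Simpson's reversal.
Mid-term attendance is downstream of the teaching method. One should not condition on a consequence of treatment, so the overall rates are the right comparison.
So P(outcome | do(the self-study programme)) is just the pooled rate for the self-study programme: 1475/2250 = 0.656.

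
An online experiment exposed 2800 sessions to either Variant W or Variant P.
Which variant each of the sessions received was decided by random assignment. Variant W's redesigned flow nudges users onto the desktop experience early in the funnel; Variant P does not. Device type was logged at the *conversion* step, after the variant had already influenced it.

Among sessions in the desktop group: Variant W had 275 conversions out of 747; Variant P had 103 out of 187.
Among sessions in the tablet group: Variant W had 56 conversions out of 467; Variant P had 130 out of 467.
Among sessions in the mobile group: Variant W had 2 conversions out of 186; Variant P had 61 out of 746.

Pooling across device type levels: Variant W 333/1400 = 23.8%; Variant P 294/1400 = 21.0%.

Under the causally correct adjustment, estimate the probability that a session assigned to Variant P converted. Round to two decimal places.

0.21

The device type-specific comparison favours Variant P throughout, but the pooled figures favour Variant W. The question is whether to condition on device type.
Device type is downstream of the variant. One should not condition on a consequence of treatment, so the overall rates are the right comparison.
So P(outcome | do(Variant P)) is just the pooled rate for Variant P: 294/1400 = 0.210.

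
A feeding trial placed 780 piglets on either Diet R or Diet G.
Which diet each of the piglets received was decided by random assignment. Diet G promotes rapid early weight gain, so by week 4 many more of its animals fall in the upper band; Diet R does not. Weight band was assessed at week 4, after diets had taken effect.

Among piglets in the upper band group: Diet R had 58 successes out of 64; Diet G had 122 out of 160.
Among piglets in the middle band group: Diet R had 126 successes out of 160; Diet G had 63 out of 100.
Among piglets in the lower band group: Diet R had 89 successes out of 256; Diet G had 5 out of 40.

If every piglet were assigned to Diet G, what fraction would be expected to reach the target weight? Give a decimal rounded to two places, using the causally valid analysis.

0.63

Within every week-4 weight band level Diet R has the higher rate, yet pooled Diet G does — Simpson's reversal.
Week-4 weight band is recorded after the diet and is itself shifted by it — it sits on the causal path from diet to outcome. Conditioning on a mediator would strip out part of the effect we want; the pooled comparison gives the total causal effect.
So P(outcome | do(Diet G)) is just the pooled rate for Diet G: 190/300 = 0.633.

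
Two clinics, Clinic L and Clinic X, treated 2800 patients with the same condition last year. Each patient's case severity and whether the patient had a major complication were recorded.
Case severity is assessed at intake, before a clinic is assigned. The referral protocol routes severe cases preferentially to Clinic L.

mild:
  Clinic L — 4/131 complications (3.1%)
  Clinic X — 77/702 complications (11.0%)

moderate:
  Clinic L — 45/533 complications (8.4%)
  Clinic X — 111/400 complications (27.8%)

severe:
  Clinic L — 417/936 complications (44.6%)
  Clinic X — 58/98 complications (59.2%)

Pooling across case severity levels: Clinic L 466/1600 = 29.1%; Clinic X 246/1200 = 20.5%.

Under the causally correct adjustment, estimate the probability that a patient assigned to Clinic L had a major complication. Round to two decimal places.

0.20

Within every case severity level Clinic L has the lower rate, yet pooled Clinic X does — Simpson's reversal.
Here case severity is a common cause — it drives both which clinic a case falls under and the outcome. The crude comparison mixes populations; the stratum-specific rates are the causally relevant ones.
Standardising Clinic L to the population case severity mix: 0.297·4/131 + 0.333·45/533 + 0.369·417/936 = 0.202.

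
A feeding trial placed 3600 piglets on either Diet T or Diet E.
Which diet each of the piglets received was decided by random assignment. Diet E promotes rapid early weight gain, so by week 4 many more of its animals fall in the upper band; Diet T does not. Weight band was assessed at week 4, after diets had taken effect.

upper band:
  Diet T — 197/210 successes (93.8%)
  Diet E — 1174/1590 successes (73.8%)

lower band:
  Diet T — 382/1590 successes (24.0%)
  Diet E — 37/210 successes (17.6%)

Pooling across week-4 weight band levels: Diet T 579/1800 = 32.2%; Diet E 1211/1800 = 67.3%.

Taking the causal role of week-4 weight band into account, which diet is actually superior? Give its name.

Diet E

Because the diet influences week-4 weight band, week-4 weight band is a post-treatment mediator, not a confounder. Stratifying on it would bias the estimate; the causal effect is the crude pooled difference.
Pooled: Diet T 32.2% vs Diet E 67.3%; Diet E is higher overall.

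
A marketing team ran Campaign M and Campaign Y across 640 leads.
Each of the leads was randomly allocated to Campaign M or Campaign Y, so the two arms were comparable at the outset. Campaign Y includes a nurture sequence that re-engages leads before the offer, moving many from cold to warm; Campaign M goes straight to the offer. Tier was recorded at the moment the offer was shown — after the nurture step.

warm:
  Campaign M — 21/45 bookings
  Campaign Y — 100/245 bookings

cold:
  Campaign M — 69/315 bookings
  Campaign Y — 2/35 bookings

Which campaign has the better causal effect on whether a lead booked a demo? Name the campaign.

Campaign Y

The distribution of engagement tier is itself part of what the campaign does — it is an intermediate outcome. Holding it fixed would remove that part of the effect; the total effect is the pooled difference.
Pooled: Campaign M 25.0% vs Campaign Y 36.4%; Campaign Y is higher overall.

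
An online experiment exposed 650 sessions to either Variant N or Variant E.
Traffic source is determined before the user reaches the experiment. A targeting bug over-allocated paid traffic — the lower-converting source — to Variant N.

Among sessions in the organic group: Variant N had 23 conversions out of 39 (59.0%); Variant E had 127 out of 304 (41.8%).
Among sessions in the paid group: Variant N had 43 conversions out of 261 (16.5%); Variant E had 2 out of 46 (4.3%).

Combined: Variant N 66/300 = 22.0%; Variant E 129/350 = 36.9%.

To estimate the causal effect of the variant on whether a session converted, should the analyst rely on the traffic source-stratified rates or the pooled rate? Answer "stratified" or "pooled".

stratified

Within every traffic source level Variant N has the higher rate, yet pooled Variant E does — Simpson's reversal.
Traffic source satisfies the back-door criterion: it is not a descendant of the variant, and it blocks the spurious path from variant to outcome. Adjusting for it (i.e., using the within-traffic source rates) gives the causal effect.
Within each level — organic: 59.0% vs 41.8%; paid: 16.5% vs 4.3% — Variant N is higher every time.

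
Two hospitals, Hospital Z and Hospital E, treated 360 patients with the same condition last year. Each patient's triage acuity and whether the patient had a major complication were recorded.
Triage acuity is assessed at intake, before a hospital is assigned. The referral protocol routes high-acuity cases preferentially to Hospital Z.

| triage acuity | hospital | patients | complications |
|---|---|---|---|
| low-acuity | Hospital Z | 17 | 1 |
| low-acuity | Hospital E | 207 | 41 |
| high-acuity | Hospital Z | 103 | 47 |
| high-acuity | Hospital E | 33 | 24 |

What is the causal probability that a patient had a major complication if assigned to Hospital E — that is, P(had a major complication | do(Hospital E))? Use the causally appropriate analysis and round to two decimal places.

0.40

Here triage acuity is a common cause — it drives both which hospital a case falls under and the outcome. The crude comparison mixes populations; the stratum-specific rates are the causally relevant ones.
Standardising Hospital E to the population triage acuity mix: 0.622·41/207 + 0.378·24/33 = 0.398.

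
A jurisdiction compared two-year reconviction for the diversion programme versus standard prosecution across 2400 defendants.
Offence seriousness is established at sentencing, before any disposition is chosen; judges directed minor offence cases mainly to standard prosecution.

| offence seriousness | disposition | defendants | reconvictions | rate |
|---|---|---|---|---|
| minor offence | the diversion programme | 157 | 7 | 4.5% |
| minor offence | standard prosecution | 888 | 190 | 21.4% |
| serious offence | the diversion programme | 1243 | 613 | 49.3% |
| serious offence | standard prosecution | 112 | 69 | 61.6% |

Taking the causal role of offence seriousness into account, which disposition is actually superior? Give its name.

the diversion programme

The imbalance in offence seriousness arose from how defendants were allocated, not from anything the disposition did; and offence seriousness independently affects the outcome. The pooled gap is confounded — condition on offence seriousness.
Within each level — minor offence: 4.5% vs 21.4%; serious offence: 49.3% vs 61.6% — the diversion programme is lower every time.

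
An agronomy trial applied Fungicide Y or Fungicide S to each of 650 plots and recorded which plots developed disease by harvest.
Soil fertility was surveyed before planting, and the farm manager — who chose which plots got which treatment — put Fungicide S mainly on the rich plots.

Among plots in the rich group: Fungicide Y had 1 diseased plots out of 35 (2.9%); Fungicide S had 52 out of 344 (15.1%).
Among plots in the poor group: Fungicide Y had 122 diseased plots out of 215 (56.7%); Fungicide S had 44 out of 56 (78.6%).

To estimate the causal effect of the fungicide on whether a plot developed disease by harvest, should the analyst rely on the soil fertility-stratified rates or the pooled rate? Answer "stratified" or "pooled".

stratified

Fungicide Y is lower inside every soil fertility stratum but Fungicide S is lower in aggregate. Whether to stratify depends on how soil fertility relates to the fungicide.
Soil fertility differs across fungicides for reasons unrelated to any effect of the fungicide itself, and it separately predicts the outcome — a classic confounder. We must compare within soil fertility levels.
Within each level — rich: 2.9% vs 15.1%; poor: 56.7% vs 78.6% — Fungicide Y is lower every time.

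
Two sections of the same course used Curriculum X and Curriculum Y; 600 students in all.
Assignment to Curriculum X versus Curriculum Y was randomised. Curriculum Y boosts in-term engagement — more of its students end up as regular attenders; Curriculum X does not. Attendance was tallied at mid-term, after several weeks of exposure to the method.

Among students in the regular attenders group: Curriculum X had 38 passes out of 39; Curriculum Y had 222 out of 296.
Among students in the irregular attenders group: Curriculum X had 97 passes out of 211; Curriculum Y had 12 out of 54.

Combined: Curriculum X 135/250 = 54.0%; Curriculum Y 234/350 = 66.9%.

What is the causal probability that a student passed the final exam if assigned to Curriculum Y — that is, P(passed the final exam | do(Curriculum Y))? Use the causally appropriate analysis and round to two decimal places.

Because the teaching method influences mid-term attendance, mid-term attendance is a post-treatment mediator, not a confounder. Stratifying on it would bias the estimate; the causal effect is the crude pooled difference.
So P(outcome | do(Curriculum Y)) is just the pooled rate for Curriculum Y: 234/350 = 0.669.

0.67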